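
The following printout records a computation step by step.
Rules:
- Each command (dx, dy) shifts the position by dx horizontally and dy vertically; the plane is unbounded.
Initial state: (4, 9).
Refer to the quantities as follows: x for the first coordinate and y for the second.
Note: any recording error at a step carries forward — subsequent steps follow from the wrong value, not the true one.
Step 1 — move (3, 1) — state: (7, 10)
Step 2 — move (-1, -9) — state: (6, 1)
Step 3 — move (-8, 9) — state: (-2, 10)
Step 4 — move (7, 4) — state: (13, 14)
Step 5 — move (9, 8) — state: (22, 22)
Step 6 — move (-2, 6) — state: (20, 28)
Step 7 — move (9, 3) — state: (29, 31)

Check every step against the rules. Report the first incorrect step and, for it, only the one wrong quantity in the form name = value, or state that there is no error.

step 4, x = 5

step 1: x = 4 + (3) = 7, y = 9 + (1) = 10 -> matches
step 2: x = 7 + (-1) = 6, y = 10 + (-9) = 1 -> confirmed correct
step 3: x = 6 + (-8) = -2, y = 1 + (9) = 10 -> agrees with the printout
step 4: x = -2 + (7) = 5, y = 10 + (4) = 14 -> the printout disagrees here
So the first discrepancy is step 4, where the right value is x = 5.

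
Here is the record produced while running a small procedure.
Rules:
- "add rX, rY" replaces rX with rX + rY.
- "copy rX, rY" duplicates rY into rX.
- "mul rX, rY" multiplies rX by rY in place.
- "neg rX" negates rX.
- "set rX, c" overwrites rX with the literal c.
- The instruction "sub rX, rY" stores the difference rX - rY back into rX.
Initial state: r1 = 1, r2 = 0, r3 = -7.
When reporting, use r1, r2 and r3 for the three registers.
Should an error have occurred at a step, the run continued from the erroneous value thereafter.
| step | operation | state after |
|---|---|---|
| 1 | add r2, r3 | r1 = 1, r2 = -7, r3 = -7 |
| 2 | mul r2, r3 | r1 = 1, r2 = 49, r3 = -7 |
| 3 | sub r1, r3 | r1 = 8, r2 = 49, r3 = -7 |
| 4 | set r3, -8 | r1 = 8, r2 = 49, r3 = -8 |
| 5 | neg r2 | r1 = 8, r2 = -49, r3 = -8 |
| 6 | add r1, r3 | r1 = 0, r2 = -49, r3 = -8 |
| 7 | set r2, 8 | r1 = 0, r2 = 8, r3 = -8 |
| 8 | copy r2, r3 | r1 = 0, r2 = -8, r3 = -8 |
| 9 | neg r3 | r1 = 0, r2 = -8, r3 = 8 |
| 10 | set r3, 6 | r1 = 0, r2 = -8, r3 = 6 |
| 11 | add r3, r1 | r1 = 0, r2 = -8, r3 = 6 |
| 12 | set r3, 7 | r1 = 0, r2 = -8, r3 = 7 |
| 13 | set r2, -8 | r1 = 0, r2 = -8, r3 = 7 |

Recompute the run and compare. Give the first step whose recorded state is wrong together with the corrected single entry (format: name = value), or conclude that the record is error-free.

no error

Recomputing the run from the initial state:
step 1: r1 = 1, r2 = -7, r3 = -7
step 2: r1 = 1, r2 = 49, r3 = -7
step 3: r1 = 8, r2 = 49, r3 = -7
step 4: r1 = 8, r2 = 49, r3 = -8
step 5: r1 = 8, r2 = -49, r3 = -8
step 6: r1 = 0, r2 = -49, r3 = -8
step 7: r1 = 0, r2 = 8, r3 = -8
step 8: r1 = 0, r2 = -8, r3 = -8
step 9: r1 = 0, r2 = -8, r3 = 8
step 10: r1 = 0, r2 = -8, r3 = 6
step 11: r1 = 0, r2 = -8, r3 = 6
step 12: r1 = 0, r2 = -8, r3 = 7
step 13: r1 = 0, r2 = -8, r3 = 7
This matches the record at every step.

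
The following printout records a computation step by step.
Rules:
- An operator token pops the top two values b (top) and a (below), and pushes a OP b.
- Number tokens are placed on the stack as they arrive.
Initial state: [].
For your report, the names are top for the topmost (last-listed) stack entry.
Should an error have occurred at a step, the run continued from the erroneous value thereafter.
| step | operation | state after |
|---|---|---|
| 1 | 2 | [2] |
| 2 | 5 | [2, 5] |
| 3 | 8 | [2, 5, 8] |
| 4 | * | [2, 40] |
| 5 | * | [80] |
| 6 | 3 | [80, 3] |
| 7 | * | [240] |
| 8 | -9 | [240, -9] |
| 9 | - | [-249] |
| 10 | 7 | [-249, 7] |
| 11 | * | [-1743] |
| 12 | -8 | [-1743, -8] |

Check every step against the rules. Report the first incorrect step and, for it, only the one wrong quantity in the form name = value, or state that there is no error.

1. push 2: top = 2 (in agreement)
2. push 5: top = 5 (in agreement)
3. push 8: top = 8 (no discrepancy)
4. 5 * 8 = 40 (no discrepancy)
5. 2 * 40 = 80 (exactly as logged)
6. push 3: top = 3 (same as recorded)
7. 80 * 3 = 240 (verified)
8. push -9: top = -9 (no discrepancy)
9. 240 - -9 = 249 (a discrepancy with the printout)
The audit stops at step 9: the recorded entry is wrong and should be top = 249.

step 9, top = 249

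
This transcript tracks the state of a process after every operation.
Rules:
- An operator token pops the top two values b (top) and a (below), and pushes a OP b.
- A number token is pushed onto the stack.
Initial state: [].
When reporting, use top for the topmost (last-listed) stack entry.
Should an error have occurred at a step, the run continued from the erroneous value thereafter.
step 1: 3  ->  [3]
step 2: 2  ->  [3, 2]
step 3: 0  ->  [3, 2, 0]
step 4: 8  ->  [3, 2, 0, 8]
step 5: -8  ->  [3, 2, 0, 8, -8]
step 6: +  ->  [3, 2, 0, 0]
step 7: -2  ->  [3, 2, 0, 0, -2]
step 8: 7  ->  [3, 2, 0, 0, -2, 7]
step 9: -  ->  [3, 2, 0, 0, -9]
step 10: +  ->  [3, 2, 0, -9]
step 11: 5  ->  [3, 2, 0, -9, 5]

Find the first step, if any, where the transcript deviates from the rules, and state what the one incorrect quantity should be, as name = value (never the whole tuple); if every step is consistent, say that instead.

Recomputing the run from the initial state:
step 1: [3]
step 2: [3, 2]
step 3: [3, 2, 0]
step 4: [3, 2, 0, 8]
step 5: [3, 2, 0, 8, -8]
step 6: [3, 2, 0, 0]
step 7: [3, 2, 0, 0, -2]
step 8: [3, 2, 0, 0, -2, 7]
step 9: [3, 2, 0, 0, -9]
step 10: [3, 2, 0, -9]
step 11: [3, 2, 0, -9, 5]
This matches the transcript at every step.

no error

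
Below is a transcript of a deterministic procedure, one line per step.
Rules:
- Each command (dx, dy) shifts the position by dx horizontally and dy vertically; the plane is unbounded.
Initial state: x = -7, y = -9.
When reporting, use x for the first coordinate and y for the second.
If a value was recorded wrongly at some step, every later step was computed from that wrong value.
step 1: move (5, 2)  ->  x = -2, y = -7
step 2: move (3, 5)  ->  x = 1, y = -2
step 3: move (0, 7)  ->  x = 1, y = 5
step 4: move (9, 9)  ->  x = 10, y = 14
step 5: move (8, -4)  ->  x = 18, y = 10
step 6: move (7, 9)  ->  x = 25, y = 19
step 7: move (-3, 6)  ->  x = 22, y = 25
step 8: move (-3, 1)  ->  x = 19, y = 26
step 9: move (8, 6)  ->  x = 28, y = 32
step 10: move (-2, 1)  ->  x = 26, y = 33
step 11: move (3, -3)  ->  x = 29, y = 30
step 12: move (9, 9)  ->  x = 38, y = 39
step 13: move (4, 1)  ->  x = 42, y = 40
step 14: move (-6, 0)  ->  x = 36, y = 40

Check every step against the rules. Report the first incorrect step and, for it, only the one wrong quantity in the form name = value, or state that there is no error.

step 9, x = 27

Step 1: x = -7 + (5) = -2, y = -9 + (2) = -7 — verified.
Step 2: x = -2 + (3) = 1, y = -7 + (5) = -2 — no discrepancy.
Step 3: x = 1 + (0) = 1, y = -2 + (7) = 5 — in agreement.
Step 4: x = 1 + (9) = 10, y = 5 + (9) = 14 — exactly as logged.
Step 5: x = 10 + (8) = 18, y = 14 + (-4) = 10 — consistent with the transcript.
Step 6: x = 18 + (7) = 25, y = 10 + (9) = 19 — verified.
Step 7: x = 25 + (-3) = 22, y = 19 + (6) = 25 — verified.
Step 8: x = 22 + (-3) = 19, y = 25 + (1) = 26 — verified.
Step 9: x = 19 + (8) = 27, y = 26 + (6) = 32 — first mismatch against the transcript.
The audit stops at step 9: the recorded entry is wrong and should be x = 27.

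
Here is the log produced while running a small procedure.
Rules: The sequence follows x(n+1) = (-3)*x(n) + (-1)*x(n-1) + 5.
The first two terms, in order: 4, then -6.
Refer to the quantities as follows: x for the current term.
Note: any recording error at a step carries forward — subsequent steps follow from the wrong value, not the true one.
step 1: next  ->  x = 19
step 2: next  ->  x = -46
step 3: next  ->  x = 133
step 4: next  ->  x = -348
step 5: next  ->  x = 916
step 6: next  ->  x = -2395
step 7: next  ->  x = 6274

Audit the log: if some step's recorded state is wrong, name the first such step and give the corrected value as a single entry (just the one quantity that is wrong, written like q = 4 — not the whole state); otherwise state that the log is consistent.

step 3, x = 124

Recomputing the run from the initial state:
step 1: x = 19
step 2: x = -46
step 3: x = 124
step 4: x = -321
step 5: x = 844
step 6: x = -2206
step 7: x = 5779
The first disagreement with the log is at step 3, where the value should be x = 124.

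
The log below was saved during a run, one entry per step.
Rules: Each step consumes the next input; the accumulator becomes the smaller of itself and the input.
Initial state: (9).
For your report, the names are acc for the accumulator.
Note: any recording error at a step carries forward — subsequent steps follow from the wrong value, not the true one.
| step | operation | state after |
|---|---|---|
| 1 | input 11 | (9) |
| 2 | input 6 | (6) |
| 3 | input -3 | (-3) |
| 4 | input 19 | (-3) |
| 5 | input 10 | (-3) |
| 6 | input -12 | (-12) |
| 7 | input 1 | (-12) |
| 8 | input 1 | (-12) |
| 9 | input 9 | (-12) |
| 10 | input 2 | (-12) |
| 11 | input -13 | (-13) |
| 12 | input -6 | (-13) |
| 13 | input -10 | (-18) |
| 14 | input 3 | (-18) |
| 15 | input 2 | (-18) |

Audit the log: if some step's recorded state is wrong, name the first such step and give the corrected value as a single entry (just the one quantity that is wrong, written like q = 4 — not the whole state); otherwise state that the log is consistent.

step 13, acc = -13

step 1: acc = min(9, 11) = 9 -> confirmed correct
step 2: acc = min(9, 6) = 6 -> agrees with the log
step 3: acc = min(6, -3) = -3 -> matches
step 4: acc = min(-3, 19) = -3 -> in agreement
step 5: acc = min(-3, 10) = -3 -> confirmed correct
step 6: acc = min(-3, -12) = -12 -> checks out
step 7: acc = min(-12, 1) = -12 -> agrees with the log
step 8: acc = min(-12, 1) = -12 -> consistent with the log
step 9: acc = min(-12, 9) = -12 -> no discrepancy
step 10: acc = min(-12, 2) = -12 -> checks out
step 11: acc = min(-12, -13) = -13 -> verified
step 12: acc = min(-13, -6) = -13 -> consistent with the log
step 13: acc = min(-13, -10) = -13 -> a discrepancy with the log
First incorrect step: 13; the correct value is acc = -13.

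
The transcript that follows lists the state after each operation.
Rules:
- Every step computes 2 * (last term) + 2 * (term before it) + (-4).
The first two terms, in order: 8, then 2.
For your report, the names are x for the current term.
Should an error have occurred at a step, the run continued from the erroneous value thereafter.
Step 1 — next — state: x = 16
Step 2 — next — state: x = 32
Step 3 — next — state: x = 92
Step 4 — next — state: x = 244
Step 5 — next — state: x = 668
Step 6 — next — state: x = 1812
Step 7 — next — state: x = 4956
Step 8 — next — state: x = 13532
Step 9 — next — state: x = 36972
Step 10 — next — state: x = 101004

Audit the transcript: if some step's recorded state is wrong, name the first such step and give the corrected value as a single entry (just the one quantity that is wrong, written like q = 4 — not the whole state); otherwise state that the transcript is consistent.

Recomputing the run from the initial state:
step 1: x = 16
step 2: x = 32
step 3: x = 92
step 4: x = 244
step 5: x = 668
step 6: x = 1820
step 7: x = 4972
step 8: x = 13580
step 9: x = 37100
step 10: x = 101356
The first disagreement with the transcript is at step 6, where the value should be x = 1820.

step 6, x = 1820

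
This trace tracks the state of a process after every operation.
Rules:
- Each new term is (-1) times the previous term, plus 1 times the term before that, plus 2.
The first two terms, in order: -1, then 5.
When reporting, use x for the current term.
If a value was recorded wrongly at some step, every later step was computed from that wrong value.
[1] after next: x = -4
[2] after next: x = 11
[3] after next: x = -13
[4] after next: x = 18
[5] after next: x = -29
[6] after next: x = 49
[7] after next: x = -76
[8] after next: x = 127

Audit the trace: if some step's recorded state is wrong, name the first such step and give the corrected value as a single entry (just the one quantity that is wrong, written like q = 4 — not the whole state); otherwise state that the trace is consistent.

step 4, x = 26

Recomputing the run from the initial state:
step 1: x = -4
step 2: x = 11
step 3: x = -13
step 4: x = 26
step 5: x = -37
step 6: x = 65
step 7: x = -100
step 8: x = 167
The first disagreement with the trace is at step 4, where the value should be x = 26.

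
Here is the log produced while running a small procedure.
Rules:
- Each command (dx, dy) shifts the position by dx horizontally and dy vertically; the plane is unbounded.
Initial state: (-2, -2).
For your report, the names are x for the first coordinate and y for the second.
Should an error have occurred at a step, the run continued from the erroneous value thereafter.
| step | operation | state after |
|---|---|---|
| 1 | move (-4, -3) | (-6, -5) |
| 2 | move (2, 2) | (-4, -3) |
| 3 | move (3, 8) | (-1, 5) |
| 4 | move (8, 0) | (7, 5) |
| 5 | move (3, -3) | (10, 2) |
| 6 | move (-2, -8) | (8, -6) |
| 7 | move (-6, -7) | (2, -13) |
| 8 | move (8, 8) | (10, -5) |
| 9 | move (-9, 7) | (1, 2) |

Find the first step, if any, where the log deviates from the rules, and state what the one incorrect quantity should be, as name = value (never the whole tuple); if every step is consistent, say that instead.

Step 1: x = -2 + (-4) = -6, y = -2 + (-3) = -5 — checks out.
Step 2: x = -6 + (2) = -4, y = -5 + (2) = -3 — confirmed correct.
Step 3: x = -4 + (3) = -1, y = -3 + (8) = 5 — no discrepancy.
Step 4: x = -1 + (8) = 7, y = 5 + (0) = 5 — confirmed correct.
Step 5: x = 7 + (3) = 10, y = 5 + (-3) = 2 — confirmed correct.
Step 6: x = 10 + (-2) = 8, y = 2 + (-8) = -6 — in agreement.
Step 7: x = 8 + (-6) = 2, y = -6 + (-7) = -13 — confirmed correct.
Step 8: x = 2 + (8) = 10, y = -13 + (8) = -5 — confirmed correct.
Step 9: x = 10 + (-9) = 1, y = -5 + (7) = 2 — agrees with the log.
The recomputation confirms every line.

no error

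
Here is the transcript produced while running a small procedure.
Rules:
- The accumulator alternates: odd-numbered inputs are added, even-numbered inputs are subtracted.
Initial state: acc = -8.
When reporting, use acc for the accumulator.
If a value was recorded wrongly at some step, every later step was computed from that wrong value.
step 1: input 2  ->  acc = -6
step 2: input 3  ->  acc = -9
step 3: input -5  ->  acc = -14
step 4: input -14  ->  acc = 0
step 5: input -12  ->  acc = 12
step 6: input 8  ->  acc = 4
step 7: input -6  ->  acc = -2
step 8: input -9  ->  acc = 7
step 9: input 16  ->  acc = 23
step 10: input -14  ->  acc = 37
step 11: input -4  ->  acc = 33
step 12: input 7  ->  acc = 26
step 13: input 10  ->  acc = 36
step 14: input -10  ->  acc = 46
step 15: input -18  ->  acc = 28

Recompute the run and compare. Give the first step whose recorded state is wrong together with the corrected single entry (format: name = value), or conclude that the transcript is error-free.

step 5, acc = -12

Recomputing the run from the initial state:
step 1: acc = -6
step 2: acc = -9
step 3: acc = -14
step 4: acc = 0
step 5: acc = -12
step 6: acc = -20
step 7: acc = -26
step 8: acc = -17
step 9: acc = -1
step 10: acc = 13
step 11: acc = 9
step 12: acc = 2
step 13: acc = 12
step 14: acc = 22
step 15: acc = 4
The first disagreement with the transcript is at step 5, where the value should be acc = -12.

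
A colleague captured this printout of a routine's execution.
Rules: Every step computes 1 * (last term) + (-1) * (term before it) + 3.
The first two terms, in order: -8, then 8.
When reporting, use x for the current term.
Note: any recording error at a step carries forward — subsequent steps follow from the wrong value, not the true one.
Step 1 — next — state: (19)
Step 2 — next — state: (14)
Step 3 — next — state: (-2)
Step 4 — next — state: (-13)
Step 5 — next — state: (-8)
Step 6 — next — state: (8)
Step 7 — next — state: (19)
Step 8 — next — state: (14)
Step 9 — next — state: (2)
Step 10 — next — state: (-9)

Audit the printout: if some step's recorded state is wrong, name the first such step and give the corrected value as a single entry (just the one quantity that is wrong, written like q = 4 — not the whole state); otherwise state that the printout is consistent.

step 9, x = -2

Step 1: x = 1*(8) + (-1)*(-8) + (3) = 19 — exactly as logged.
Step 2: x = 1*(19) + (-1)*(8) + (3) = 14 — in agreement.
Step 3: x = 1*(14) + (-1)*(19) + (3) = -2 — matches.
Step 4: x = 1*(-2) + (-1)*(14) + (3) = -13 — confirmed correct.
Step 5: x = 1*(-13) + (-1)*(-2) + (3) = -8 — exactly as logged.
Step 6: x = 1*(-8) + (-1)*(-13) + (3) = 8 — in agreement.
Step 7: x = 1*(8) + (-1)*(-8) + (3) = 19 — consistent with the printout.
Step 8: x = 1*(19) + (-1)*(8) + (3) = 14 — checks out.
Step 9: x = 1*(14) + (-1)*(19) + (3) = -2 — this is not what the printout shows.
The audit stops at step 9: the recorded entry is wrong and should be x = -2.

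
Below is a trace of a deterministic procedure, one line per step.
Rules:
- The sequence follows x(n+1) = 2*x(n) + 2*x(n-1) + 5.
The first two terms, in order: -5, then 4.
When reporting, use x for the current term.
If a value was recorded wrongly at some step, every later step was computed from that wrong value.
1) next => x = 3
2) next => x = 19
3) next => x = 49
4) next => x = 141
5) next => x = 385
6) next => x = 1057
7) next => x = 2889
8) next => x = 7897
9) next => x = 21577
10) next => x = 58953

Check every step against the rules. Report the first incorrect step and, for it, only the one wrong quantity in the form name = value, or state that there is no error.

Step 1: x = 2*(4) + (2)*(-5) + (5) = 3 — in agreement.
Step 2: x = 2*(3) + (2)*(4) + (5) = 19 — consistent with the trace.
Step 3: x = 2*(19) + (2)*(3) + (5) = 49 — matches.
Step 4: x = 2*(49) + (2)*(19) + (5) = 141 — verified.
Step 5: x = 2*(141) + (2)*(49) + (5) = 385 — exactly as logged.
Step 6: x = 2*(385) + (2)*(141) + (5) = 1057 — in agreement.
Step 7: x = 2*(1057) + (2)*(385) + (5) = 2889 — in agreement.
Step 8: x = 2*(2889) + (2)*(1057) + (5) = 7897 — no discrepancy.
Step 9: x = 2*(7897) + (2)*(2889) + (5) = 21577 — no discrepancy.
Step 10: x = 2*(21577) + (2)*(7897) + (5) = 58953 — agrees with the trace.
All entries verified; no error found.

no error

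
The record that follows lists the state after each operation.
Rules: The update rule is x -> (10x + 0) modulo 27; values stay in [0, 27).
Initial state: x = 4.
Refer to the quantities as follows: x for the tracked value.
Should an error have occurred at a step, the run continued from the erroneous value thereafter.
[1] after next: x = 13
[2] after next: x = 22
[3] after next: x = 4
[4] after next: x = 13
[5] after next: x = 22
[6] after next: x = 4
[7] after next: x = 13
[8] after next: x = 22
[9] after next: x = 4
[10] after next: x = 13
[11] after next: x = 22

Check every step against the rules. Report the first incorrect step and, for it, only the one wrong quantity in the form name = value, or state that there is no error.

no error

1. x = (10*4 + 0) mod 27 = 13 (consistent with the record)
2. x = (10*13 + 0) mod 27 = 22 (exactly as logged)
3. x = (10*22 + 0) mod 27 = 4 (no discrepancy)
4. x = (10*4 + 0) mod 27 = 13 (no discrepancy)
5. x = (10*13 + 0) mod 27 = 22 (agrees with the record)
6. x = (10*22 + 0) mod 27 = 4 (confirmed correct)
7. x = (10*4 + 0) mod 27 = 13 (in agreement)
8. x = (10*13 + 0) mod 27 = 22 (exactly as logged)
9. x = (10*22 + 0) mod 27 = 4 (verified)
10. x = (10*4 + 0) mod 27 = 13 (verified)
11. x = (10*13 + 0) mod 27 = 22 (agrees with the record)
All entries verified; no error found.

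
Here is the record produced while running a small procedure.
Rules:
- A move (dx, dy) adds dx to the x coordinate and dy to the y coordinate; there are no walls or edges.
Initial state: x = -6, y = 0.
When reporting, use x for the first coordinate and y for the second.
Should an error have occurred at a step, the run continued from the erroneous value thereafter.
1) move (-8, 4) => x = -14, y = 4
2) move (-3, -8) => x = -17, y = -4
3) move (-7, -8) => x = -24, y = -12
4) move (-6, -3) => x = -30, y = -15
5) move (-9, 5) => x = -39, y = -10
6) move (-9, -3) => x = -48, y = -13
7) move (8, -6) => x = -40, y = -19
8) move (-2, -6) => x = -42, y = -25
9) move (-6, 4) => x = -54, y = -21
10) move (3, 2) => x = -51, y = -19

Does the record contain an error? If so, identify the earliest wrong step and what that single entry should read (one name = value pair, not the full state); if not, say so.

step 9, x = -48

Step 1: x = -6 + (-8) = -14, y = 0 + (4) = 4 — matches.
Step 2: x = -14 + (-3) = -17, y = 4 + (-8) = -4 — matches.
Step 3: x = -17 + (-7) = -24, y = -4 + (-8) = -12 — matches.
Step 4: x = -24 + (-6) = -30, y = -12 + (-3) = -15 — consistent with the record.
Step 5: x = -30 + (-9) = -39, y = -15 + (5) = -10 — checks out.
Step 6: x = -39 + (-9) = -48, y = -10 + (-3) = -13 — verified.
Step 7: x = -48 + (8) = -40, y = -13 + (-6) = -19 — agrees with the record.
Step 8: x = -40 + (-2) = -42, y = -19 + (-6) = -25 — same as recorded.
Step 9: x = -42 + (-6) = -48, y = -25 + (4) = -21 — the record has a different value.
That makes step 9 the first incorrect line — x = -48 is what it should show.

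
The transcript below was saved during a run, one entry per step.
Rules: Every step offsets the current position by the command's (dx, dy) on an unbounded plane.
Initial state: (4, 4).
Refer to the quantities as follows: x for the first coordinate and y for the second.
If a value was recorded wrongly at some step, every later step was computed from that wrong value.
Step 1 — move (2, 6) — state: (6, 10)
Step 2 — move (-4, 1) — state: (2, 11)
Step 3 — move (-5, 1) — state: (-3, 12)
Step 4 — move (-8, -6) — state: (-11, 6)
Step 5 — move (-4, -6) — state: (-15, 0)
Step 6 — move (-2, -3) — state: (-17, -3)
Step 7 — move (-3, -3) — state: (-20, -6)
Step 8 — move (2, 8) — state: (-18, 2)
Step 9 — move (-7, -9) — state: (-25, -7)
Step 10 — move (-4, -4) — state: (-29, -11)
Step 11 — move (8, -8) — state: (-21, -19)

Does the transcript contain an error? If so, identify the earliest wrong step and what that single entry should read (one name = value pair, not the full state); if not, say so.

Step 1: x = 4 + (2) = 6, y = 4 + (6) = 10 — consistent with the transcript.
Step 2: x = 6 + (-4) = 2, y = 10 + (1) = 11 — in agreement.
Step 3: x = 2 + (-5) = -3, y = 11 + (1) = 12 — confirmed correct.
Step 4: x = -3 + (-8) = -11, y = 12 + (-6) = 6 — same as recorded.
Step 5: x = -11 + (-4) = -15, y = 6 + (-6) = 0 — same as recorded.
Step 6: x = -15 + (-2) = -17, y = 0 + (-3) = -3 — exactly as logged.
Step 7: x = -17 + (-3) = -20, y = -3 + (-3) = -6 — no discrepancy.
Step 8: x = -20 + (2) = -18, y = -6 + (8) = 2 — verified.
Step 9: x = -18 + (-7) = -25, y = 2 + (-9) = -7 — verified.
Step 10: x = -25 + (-4) = -29, y = -7 + (-4) = -11 — in agreement.
Step 11: x = -29 + (8) = -21, y = -11 + (-8) = -19 — confirmed correct.
No step deviates from the rules.

no error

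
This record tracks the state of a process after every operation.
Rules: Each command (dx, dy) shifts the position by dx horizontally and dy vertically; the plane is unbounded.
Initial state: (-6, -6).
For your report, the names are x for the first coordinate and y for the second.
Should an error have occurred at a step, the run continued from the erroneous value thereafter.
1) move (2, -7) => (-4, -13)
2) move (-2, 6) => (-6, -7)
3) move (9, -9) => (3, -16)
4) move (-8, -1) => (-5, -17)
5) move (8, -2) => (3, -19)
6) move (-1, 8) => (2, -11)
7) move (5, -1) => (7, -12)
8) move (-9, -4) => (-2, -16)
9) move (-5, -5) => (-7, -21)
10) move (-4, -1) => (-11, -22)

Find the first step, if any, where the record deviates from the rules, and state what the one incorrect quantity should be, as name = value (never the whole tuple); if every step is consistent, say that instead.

Step 1: x = -6 + (2) = -4, y = -6 + (-7) = -13 — verified.
Step 2: x = -4 + (-2) = -6, y = -13 + (6) = -7 — exactly as logged.
Step 3: x = -6 + (9) = 3, y = -7 + (-9) = -16 — confirmed correct.
Step 4: x = 3 + (-8) = -5, y = -16 + (-1) = -17 — in agreement.
Step 5: x = -5 + (8) = 3, y = -17 + (-2) = -19 — confirmed correct.
Step 6: x = 3 + (-1) = 2, y = -19 + (8) = -11 — matches.
Step 7: x = 2 + (5) = 7, y = -11 + (-1) = -12 — in agreement.
Step 8: x = 7 + (-9) = -2, y = -12 + (-4) = -16 — verified.
Step 9: x = -2 + (-5) = -7, y = -16 + (-5) = -21 — no discrepancy.
Step 10: x = -7 + (-4) = -11, y = -21 + (-1) = -22 — confirmed correct.
No step deviates from the rules.

no error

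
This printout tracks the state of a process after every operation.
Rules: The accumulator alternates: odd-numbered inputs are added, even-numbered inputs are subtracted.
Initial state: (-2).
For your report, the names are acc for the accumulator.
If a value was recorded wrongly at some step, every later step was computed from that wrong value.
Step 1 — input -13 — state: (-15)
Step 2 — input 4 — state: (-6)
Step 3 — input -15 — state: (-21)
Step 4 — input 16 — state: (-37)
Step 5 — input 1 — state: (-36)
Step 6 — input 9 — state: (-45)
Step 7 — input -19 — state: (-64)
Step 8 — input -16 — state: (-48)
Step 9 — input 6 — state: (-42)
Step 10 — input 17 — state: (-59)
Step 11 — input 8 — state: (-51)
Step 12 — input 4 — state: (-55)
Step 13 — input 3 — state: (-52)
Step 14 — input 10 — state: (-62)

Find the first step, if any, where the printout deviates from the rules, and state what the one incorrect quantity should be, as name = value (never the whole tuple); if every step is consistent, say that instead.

step 2, acc = -19

step 1: acc = -2 + -13 = -15 -> same as recorded
step 2: acc = -15 - 4 = -19 -> the printout disagrees here
The earliest wrong entry is at step 2: it should read acc = -19.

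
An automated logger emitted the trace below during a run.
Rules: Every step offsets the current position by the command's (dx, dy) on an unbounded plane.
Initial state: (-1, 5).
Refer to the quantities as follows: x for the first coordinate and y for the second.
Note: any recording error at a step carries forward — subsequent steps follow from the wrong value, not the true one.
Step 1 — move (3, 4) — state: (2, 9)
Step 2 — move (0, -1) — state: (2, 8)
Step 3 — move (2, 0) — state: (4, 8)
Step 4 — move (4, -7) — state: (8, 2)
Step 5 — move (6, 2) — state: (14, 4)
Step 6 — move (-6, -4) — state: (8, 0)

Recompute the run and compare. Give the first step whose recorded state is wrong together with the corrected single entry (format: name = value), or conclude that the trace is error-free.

Step 1: x = -1 + (3) = 2, y = 5 + (4) = 9 — matches.
Step 2: x = 2 + (0) = 2, y = 9 + (-1) = 8 — confirmed correct.
Step 3: x = 2 + (2) = 4, y = 8 + (0) = 8 — agrees with the trace.
Step 4: x = 4 + (4) = 8, y = 8 + (-7) = 1 — the trace has a different value.
The audit stops at step 4: the recorded entry is wrong and should be y = 1.

step 4, y = 1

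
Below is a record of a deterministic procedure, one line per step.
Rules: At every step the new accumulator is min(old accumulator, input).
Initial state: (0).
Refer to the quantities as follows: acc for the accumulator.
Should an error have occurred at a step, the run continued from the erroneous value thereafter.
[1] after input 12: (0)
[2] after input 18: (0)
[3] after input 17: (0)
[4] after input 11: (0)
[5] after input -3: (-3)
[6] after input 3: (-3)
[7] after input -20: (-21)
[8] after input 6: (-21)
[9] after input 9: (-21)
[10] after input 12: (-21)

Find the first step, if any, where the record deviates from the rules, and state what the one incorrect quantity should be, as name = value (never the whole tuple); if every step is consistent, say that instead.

1. acc = min(0, 12) = 0 (matches)
2. acc = min(0, 18) = 0 (verified)
3. acc = min(0, 17) = 0 (agrees with the record)
4. acc = min(0, 11) = 0 (checks out)
5. acc = min(0, -3) = -3 (verified)
6. acc = min(-3, 3) = -3 (matches)
7. acc = min(-3, -20) = -20 (the recorded entry deviates here)
Step 7 is the first one off; corrected, acc = -20.

step 7, acc = -20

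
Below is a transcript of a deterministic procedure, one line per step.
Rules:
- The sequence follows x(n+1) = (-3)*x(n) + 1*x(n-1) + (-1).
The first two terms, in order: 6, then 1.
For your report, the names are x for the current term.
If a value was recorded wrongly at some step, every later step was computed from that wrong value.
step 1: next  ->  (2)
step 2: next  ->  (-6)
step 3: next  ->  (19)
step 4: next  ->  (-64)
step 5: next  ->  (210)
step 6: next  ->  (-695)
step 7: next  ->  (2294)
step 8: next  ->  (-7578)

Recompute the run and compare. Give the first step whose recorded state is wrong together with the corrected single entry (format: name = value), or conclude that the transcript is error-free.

no error

1. x = -3*(1) + (1)*(6) + (-1) = 2 (agrees with the transcript)
2. x = -3*(2) + (1)*(1) + (-1) = -6 (confirmed correct)
3. x = -3*(-6) + (1)*(2) + (-1) = 19 (consistent with the transcript)
4. x = -3*(19) + (1)*(-6) + (-1) = -64 (consistent with the transcript)
5. x = -3*(-64) + (1)*(19) + (-1) = 210 (agrees with the transcript)
6. x = -3*(210) + (1)*(-64) + (-1) = -695 (no discrepancy)
7. x = -3*(-695) + (1)*(210) + (-1) = 2294 (confirmed correct)
8. x = -3*(2294) + (1)*(-695) + (-1) = -7578 (agrees with the transcript)
All steps check out; nothing to correct.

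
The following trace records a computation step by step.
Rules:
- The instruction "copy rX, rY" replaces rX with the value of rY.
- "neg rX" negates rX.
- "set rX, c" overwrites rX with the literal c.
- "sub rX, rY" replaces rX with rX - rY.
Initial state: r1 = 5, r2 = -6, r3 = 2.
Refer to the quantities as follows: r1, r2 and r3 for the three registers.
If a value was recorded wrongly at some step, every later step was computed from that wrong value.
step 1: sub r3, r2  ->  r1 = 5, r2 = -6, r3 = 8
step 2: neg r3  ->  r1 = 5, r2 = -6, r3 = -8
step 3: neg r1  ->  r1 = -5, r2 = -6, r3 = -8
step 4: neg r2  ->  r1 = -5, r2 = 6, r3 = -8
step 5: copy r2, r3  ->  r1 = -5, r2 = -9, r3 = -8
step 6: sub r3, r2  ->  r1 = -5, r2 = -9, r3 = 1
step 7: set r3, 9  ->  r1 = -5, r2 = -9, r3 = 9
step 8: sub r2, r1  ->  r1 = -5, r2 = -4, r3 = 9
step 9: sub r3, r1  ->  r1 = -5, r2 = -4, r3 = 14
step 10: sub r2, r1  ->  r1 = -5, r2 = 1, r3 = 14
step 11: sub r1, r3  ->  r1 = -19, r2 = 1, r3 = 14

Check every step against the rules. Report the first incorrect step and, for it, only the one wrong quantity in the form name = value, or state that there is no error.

Recomputing the run from the initial state:
step 1: r1 = 5, r2 = -6, r3 = 8
step 2: r1 = 5, r2 = -6, r3 = -8
step 3: r1 = -5, r2 = -6, r3 = -8
step 4: r1 = -5, r2 = 6, r3 = -8
step 5: r1 = -5, r2 = -8, r3 = -8
step 6: r1 = -5, r2 = -8, r3 = 0
step 7: r1 = -5, r2 = -8, r3 = 9
step 8: r1 = -5, r2 = -3, r3 = 9
step 9: r1 = -5, r2 = -3, r3 = 14
step 10: r1 = -5, r2 = 2, r3 = 14
step 11: r1 = -19, r2 = 2, r3 = 14
The first disagreement with the trace is at step 5, where the value should be r2 = -8.

step 5, r2 = -8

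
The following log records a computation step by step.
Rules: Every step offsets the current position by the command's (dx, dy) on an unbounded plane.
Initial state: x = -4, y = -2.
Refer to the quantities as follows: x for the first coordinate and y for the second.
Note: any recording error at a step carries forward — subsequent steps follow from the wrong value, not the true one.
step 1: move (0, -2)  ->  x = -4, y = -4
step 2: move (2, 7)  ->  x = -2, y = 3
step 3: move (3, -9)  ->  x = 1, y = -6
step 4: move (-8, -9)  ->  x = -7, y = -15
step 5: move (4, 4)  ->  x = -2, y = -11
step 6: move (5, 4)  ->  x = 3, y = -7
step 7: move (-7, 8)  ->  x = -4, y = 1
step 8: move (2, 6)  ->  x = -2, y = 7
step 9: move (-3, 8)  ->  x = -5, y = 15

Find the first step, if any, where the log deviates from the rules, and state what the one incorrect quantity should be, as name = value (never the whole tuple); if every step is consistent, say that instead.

Recomputing the run from the initial state:
step 1: x = -4, y = -4
step 2: x = -2, y = 3
step 3: x = 1, y = -6
step 4: x = -7, y = -15
step 5: x = -3, y = -11
step 6: x = 2, y = -7
step 7: x = -5, y = 1
step 8: x = -3, y = 7
step 9: x = -6, y = 15
The first disagreement with the log is at step 5, where the value should be x = -3.

step 5, x = -3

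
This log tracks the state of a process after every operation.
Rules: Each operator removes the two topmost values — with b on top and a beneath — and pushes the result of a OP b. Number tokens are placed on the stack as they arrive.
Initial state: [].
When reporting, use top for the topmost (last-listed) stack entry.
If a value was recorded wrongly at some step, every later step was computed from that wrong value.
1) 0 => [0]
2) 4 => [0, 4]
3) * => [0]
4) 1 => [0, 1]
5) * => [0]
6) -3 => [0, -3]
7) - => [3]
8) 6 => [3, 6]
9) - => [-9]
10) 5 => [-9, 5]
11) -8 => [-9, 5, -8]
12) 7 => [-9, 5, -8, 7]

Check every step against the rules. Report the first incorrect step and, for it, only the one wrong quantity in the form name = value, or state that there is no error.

Recomputing the run from the initial state:
step 1: [0]
step 2: [0, 4]
step 3: [0]
step 4: [0, 1]
step 5: [0]
step 6: [0, -3]
step 7: [3]
step 8: [3, 6]
step 9: [-3]
step 10: [-3, 5]
step 11: [-3, 5, -8]
step 12: [-3, 5, -8, 7]
The first disagreement with the log is at step 9, where the value should be top = -3.

step 9, top = -3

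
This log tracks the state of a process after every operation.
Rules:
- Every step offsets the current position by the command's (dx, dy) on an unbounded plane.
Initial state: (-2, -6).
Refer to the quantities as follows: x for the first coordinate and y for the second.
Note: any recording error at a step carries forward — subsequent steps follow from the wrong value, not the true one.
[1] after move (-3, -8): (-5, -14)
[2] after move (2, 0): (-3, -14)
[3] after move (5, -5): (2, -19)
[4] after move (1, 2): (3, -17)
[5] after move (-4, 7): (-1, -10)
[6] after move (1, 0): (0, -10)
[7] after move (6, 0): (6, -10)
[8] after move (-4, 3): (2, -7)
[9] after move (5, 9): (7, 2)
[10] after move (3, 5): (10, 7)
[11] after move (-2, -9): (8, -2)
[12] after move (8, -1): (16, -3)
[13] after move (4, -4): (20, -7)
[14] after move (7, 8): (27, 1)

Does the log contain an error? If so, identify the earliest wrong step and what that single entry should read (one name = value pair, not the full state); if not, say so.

1. x = -2 + (-3) = -5, y = -6 + (-8) = -14 (no discrepancy)
2. x = -5 + (2) = -3, y = -14 + (0) = -14 (no discrepancy)
3. x = -3 + (5) = 2, y = -14 + (-5) = -19 (consistent with the log)
4. x = 2 + (1) = 3, y = -19 + (2) = -17 (verified)
5. x = 3 + (-4) = -1, y = -17 + (7) = -10 (same as recorded)
6. x = -1 + (1) = 0, y = -10 + (0) = -10 (agrees with the log)
7. x = 0 + (6) = 6, y = -10 + (0) = -10 (agrees with the log)
8. x = 6 + (-4) = 2, y = -10 + (3) = -7 (consistent with the log)
9. x = 2 + (5) = 7, y = -7 + (9) = 2 (in agreement)
10. x = 7 + (3) = 10, y = 2 + (5) = 7 (consistent with the log)
11. x = 10 + (-2) = 8, y = 7 + (-9) = -2 (confirmed correct)
12. x = 8 + (8) = 16, y = -2 + (-1) = -3 (no discrepancy)
13. x = 16 + (4) = 20, y = -3 + (-4) = -7 (verified)
14. x = 20 + (7) = 27, y = -7 + (8) = 1 (confirmed correct)
Each recorded entry agrees with the recomputation.

no error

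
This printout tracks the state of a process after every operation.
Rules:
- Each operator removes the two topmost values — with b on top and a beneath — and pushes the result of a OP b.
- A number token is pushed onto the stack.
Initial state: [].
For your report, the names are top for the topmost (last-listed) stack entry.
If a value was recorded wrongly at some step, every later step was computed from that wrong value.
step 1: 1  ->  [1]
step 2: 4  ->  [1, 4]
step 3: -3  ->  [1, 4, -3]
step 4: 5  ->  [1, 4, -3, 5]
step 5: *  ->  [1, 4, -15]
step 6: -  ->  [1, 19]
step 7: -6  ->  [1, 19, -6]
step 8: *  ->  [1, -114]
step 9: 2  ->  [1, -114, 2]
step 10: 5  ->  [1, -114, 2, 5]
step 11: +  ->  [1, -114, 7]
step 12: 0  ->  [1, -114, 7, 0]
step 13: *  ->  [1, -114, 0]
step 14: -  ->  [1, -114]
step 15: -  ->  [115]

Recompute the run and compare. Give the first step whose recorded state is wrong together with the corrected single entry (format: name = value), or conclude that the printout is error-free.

Recomputing the run from the initial state:
step 1: [1]
step 2: [1, 4]
step 3: [1, 4, -3]
step 4: [1, 4, -3, 5]
step 5: [1, 4, -15]
step 6: [1, 19]
step 7: [1, 19, -6]
step 8: [1, -114]
step 9: [1, -114, 2]
step 10: [1, -114, 2, 5]
step 11: [1, -114, 7]
step 12: [1, -114, 7, 0]
step 13: [1, -114, 0]
step 14: [1, -114]
step 15: [115]
This matches the printout at every step.

no error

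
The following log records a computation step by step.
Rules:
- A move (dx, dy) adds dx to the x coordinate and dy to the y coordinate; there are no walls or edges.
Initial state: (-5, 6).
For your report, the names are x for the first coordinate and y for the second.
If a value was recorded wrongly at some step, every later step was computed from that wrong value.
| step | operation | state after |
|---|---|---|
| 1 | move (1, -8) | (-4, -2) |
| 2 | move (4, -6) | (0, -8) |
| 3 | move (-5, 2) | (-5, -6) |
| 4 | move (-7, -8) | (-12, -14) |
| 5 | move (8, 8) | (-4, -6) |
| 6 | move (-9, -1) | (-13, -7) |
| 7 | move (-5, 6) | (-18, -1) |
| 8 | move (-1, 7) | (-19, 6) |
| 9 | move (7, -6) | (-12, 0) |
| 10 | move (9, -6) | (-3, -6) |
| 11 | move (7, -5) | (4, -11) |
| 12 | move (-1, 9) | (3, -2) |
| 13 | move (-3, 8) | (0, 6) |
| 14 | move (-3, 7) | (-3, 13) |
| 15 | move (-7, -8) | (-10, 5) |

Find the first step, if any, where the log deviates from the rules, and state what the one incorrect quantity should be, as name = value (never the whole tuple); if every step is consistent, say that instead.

step 1: x = -5 + (1) = -4, y = 6 + (-8) = -2 -> confirmed correct
step 2: x = -4 + (4) = 0, y = -2 + (-6) = -8 -> confirmed correct
step 3: x = 0 + (-5) = -5, y = -8 + (2) = -6 -> in agreement
step 4: x = -5 + (-7) = -12, y = -6 + (-8) = -14 -> checks out
step 5: x = -12 + (8) = -4, y = -14 + (8) = -6 -> consistent with the log
step 6: x = -4 + (-9) = -13, y = -6 + (-1) = -7 -> no discrepancy
step 7: x = -13 + (-5) = -18, y = -7 + (6) = -1 -> agrees with the log
step 8: x = -18 + (-1) = -19, y = -1 + (7) = 6 -> confirmed correct
step 9: x = -19 + (7) = -12, y = 6 + (-6) = 0 -> agrees with the log
step 10: x = -12 + (9) = -3, y = 0 + (-6) = -6 -> agrees with the log
step 11: x = -3 + (7) = 4, y = -6 + (-5) = -11 -> no discrepancy
step 12: x = 4 + (-1) = 3, y = -11 + (9) = -2 -> agrees with the log
step 13: x = 3 + (-3) = 0, y = -2 + (8) = 6 -> matches
step 14: x = 0 + (-3) = -3, y = 6 + (7) = 13 -> confirmed correct
step 15: x = -3 + (-7) = -10, y = 13 + (-8) = 5 -> checks out
Every step is consistent.

no error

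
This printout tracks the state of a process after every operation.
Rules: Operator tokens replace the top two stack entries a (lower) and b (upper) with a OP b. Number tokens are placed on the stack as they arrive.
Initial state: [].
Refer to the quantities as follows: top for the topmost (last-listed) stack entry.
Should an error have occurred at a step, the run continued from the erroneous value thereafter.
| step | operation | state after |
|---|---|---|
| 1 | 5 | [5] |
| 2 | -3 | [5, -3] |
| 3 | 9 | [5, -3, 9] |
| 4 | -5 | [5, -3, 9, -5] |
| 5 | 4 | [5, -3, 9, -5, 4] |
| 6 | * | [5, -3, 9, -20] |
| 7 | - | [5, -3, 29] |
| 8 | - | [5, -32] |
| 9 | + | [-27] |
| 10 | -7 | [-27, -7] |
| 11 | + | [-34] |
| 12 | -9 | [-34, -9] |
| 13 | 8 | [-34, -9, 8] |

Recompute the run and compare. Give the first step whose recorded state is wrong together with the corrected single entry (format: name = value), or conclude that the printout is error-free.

step 1: push 5: top = 5 -> confirmed correct
step 2: push -3: top = -3 -> verified
step 3: push 9: top = 9 -> in agreement
step 4: push -5: top = -5 -> consistent with the printout
step 5: push 4: top = 4 -> same as recorded
step 6: -5 * 4 = -20 -> confirmed correct
step 7: 9 - -20 = 29 -> in agreement
step 8: -3 - 29 = -32 -> agrees with the printout
step 9: 5 + -32 = -27 -> exactly as logged
step 10: push -7: top = -7 -> same as recorded
step 11: -27 + -7 = -34 -> same as recorded
step 12: push -9: top = -9 -> agrees with the printout
step 13: push 8: top = 8 -> same as recorded
All entries verified; no error found.

no error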